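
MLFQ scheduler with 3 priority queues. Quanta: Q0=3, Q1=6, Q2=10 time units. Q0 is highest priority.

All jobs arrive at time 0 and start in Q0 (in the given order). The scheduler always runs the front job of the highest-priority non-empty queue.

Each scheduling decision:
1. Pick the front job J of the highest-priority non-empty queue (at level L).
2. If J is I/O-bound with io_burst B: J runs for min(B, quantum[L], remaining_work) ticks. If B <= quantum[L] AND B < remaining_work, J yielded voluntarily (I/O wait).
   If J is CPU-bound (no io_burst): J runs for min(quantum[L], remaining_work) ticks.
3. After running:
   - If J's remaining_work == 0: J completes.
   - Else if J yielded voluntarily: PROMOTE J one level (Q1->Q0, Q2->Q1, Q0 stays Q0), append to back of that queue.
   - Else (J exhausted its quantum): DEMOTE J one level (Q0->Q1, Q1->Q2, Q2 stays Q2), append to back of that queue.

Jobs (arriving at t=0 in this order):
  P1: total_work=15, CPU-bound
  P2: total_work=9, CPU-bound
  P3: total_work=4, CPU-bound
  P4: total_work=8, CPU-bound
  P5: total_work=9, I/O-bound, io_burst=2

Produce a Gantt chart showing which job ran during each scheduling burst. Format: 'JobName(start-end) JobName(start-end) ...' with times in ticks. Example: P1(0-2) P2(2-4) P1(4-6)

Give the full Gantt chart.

Answer: P1(0-3) P2(3-6) P3(6-9) P4(9-12) P5(12-14) P5(14-16) P5(16-18) P5(18-20) P5(20-21) P1(21-27) P2(27-33) P3(33-34) P4(34-39) P1(39-45)

Derivation:
t=0-3: P1@Q0 runs 3, rem=12, quantum used, demote→Q1. Q0=[P2,P3,P4,P5] Q1=[P1] Q2=[]
t=3-6: P2@Q0 runs 3, rem=6, quantum used, demote→Q1. Q0=[P3,P4,P5] Q1=[P1,P2] Q2=[]
t=6-9: P3@Q0 runs 3, rem=1, quantum used, demote→Q1. Q0=[P4,P5] Q1=[P1,P2,P3] Q2=[]
t=9-12: P4@Q0 runs 3, rem=5, quantum used, demote→Q1. Q0=[P5] Q1=[P1,P2,P3,P4] Q2=[]
t=12-14: P5@Q0 runs 2, rem=7, I/O yield, promote→Q0. Q0=[P5] Q1=[P1,P2,P3,P4] Q2=[]
t=14-16: P5@Q0 runs 2, rem=5, I/O yield, promote→Q0. Q0=[P5] Q1=[P1,P2,P3,P4] Q2=[]
t=16-18: P5@Q0 runs 2, rem=3, I/O yield, promote→Q0. Q0=[P5] Q1=[P1,P2,P3,P4] Q2=[]
t=18-20: P5@Q0 runs 2, rem=1, I/O yield, promote→Q0. Q0=[P5] Q1=[P1,P2,P3,P4] Q2=[]
t=20-21: P5@Q0 runs 1, rem=0, completes. Q0=[] Q1=[P1,P2,P3,P4] Q2=[]
t=21-27: P1@Q1 runs 6, rem=6, quantum used, demote→Q2. Q0=[] Q1=[P2,P3,P4] Q2=[P1]
t=27-33: P2@Q1 runs 6, rem=0, completes. Q0=[] Q1=[P3,P4] Q2=[P1]
t=33-34: P3@Q1 runs 1, rem=0, completes. Q0=[] Q1=[P4] Q2=[P1]
t=34-39: P4@Q1 runs 5, rem=0, completes. Q0=[] Q1=[] Q2=[P1]
t=39-45: P1@Q2 runs 6, rem=0, completes. Q0=[] Q1=[] Q2=[]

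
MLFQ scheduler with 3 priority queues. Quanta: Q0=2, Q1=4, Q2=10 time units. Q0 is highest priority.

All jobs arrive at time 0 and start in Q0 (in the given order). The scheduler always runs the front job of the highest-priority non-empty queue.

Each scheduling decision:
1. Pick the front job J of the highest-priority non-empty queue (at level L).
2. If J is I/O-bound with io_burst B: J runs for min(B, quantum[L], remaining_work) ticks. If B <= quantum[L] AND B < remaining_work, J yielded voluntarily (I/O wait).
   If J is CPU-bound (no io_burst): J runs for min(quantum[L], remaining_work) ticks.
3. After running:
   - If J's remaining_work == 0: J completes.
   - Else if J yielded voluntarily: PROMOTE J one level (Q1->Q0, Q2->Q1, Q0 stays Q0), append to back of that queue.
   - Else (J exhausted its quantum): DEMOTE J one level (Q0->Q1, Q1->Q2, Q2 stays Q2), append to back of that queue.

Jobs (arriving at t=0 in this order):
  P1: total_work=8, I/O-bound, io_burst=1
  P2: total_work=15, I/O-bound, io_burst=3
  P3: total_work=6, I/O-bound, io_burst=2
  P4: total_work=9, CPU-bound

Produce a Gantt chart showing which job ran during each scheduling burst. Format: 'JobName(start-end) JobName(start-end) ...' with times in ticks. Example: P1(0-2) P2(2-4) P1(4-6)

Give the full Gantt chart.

Answer: P1(0-1) P2(1-3) P3(3-5) P4(5-7) P1(7-8) P3(8-10) P1(10-11) P3(11-13) P1(13-14) P1(14-15) P1(15-16) P1(16-17) P1(17-18) P2(18-21) P2(21-23) P4(23-27) P2(27-30) P2(30-32) P2(32-35) P4(35-38)

Derivation:
t=0-1: P1@Q0 runs 1, rem=7, I/O yield, promote→Q0. Q0=[P2,P3,P4,P1] Q1=[] Q2=[]
t=1-3: P2@Q0 runs 2, rem=13, quantum used, demote→Q1. Q0=[P3,P4,P1] Q1=[P2] Q2=[]
t=3-5: P3@Q0 runs 2, rem=4, I/O yield, promote→Q0. Q0=[P4,P1,P3] Q1=[P2] Q2=[]
t=5-7: P4@Q0 runs 2, rem=7, quantum used, demote→Q1. Q0=[P1,P3] Q1=[P2,P4] Q2=[]
t=7-8: P1@Q0 runs 1, rem=6, I/O yield, promote→Q0. Q0=[P3,P1] Q1=[P2,P4] Q2=[]
t=8-10: P3@Q0 runs 2, rem=2, I/O yield, promote→Q0. Q0=[P1,P3] Q1=[P2,P4] Q2=[]
t=10-11: P1@Q0 runs 1, rem=5, I/O yield, promote→Q0. Q0=[P3,P1] Q1=[P2,P4] Q2=[]
t=11-13: P3@Q0 runs 2, rem=0, completes. Q0=[P1] Q1=[P2,P4] Q2=[]
t=13-14: P1@Q0 runs 1, rem=4, I/O yield, promote→Q0. Q0=[P1] Q1=[P2,P4] Q2=[]
t=14-15: P1@Q0 runs 1, rem=3, I/O yield, promote→Q0. Q0=[P1] Q1=[P2,P4] Q2=[]
t=15-16: P1@Q0 runs 1, rem=2, I/O yield, promote→Q0. Q0=[P1] Q1=[P2,P4] Q2=[]
t=16-17: P1@Q0 runs 1, rem=1, I/O yield, promote→Q0. Q0=[P1] Q1=[P2,P4] Q2=[]
t=17-18: P1@Q0 runs 1, rem=0, completes. Q0=[] Q1=[P2,P4] Q2=[]
t=18-21: P2@Q1 runs 3, rem=10, I/O yield, promote→Q0. Q0=[P2] Q1=[P4] Q2=[]
t=21-23: P2@Q0 runs 2, rem=8, quantum used, demote→Q1. Q0=[] Q1=[P4,P2] Q2=[]
t=23-27: P4@Q1 runs 4, rem=3, quantum used, demote→Q2. Q0=[] Q1=[P2] Q2=[P4]
t=27-30: P2@Q1 runs 3, rem=5, I/O yield, promote→Q0. Q0=[P2] Q1=[] Q2=[P4]
t=30-32: P2@Q0 runs 2, rem=3, quantum used, demote→Q1. Q0=[] Q1=[P2] Q2=[P4]
t=32-35: P2@Q1 runs 3, rem=0, completes. Q0=[] Q1=[] Q2=[P4]
t=35-38: P4@Q2 runs 3, rem=0, completes. Q0=[] Q1=[] Q2=[]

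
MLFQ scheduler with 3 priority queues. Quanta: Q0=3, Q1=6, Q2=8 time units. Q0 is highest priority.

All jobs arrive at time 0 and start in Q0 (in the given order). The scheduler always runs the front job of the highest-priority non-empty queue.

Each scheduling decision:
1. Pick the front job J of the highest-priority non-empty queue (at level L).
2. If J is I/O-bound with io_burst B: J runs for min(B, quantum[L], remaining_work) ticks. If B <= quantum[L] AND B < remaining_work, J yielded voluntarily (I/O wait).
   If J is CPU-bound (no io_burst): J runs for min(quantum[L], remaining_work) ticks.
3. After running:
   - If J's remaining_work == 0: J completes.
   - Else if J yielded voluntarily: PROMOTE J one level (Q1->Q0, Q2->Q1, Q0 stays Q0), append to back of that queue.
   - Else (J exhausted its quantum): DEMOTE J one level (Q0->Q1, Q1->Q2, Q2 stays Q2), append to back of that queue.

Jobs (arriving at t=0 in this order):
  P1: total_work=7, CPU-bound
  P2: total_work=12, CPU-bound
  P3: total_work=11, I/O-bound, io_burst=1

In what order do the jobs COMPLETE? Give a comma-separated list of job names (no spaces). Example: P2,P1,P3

t=0-3: P1@Q0 runs 3, rem=4, quantum used, demote→Q1. Q0=[P2,P3] Q1=[P1] Q2=[]
t=3-6: P2@Q0 runs 3, rem=9, quantum used, demote→Q1. Q0=[P3] Q1=[P1,P2] Q2=[]
t=6-7: P3@Q0 runs 1, rem=10, I/O yield, promote→Q0. Q0=[P3] Q1=[P1,P2] Q2=[]
t=7-8: P3@Q0 runs 1, rem=9, I/O yield, promote→Q0. Q0=[P3] Q1=[P1,P2] Q2=[]
t=8-9: P3@Q0 runs 1, rem=8, I/O yield, promote→Q0. Q0=[P3] Q1=[P1,P2] Q2=[]
t=9-10: P3@Q0 runs 1, rem=7, I/O yield, promote→Q0. Q0=[P3] Q1=[P1,P2] Q2=[]
t=10-11: P3@Q0 runs 1, rem=6, I/O yield, promote→Q0. Q0=[P3] Q1=[P1,P2] Q2=[]
t=11-12: P3@Q0 runs 1, rem=5, I/O yield, promote→Q0. Q0=[P3] Q1=[P1,P2] Q2=[]
t=12-13: P3@Q0 runs 1, rem=4, I/O yield, promote→Q0. Q0=[P3] Q1=[P1,P2] Q2=[]
t=13-14: P3@Q0 runs 1, rem=3, I/O yield, promote→Q0. Q0=[P3] Q1=[P1,P2] Q2=[]
t=14-15: P3@Q0 runs 1, rem=2, I/O yield, promote→Q0. Q0=[P3] Q1=[P1,P2] Q2=[]
t=15-16: P3@Q0 runs 1, rem=1, I/O yield, promote→Q0. Q0=[P3] Q1=[P1,P2] Q2=[]
t=16-17: P3@Q0 runs 1, rem=0, completes. Q0=[] Q1=[P1,P2] Q2=[]
t=17-21: P1@Q1 runs 4, rem=0, completes. Q0=[] Q1=[P2] Q2=[]
t=21-27: P2@Q1 runs 6, rem=3, quantum used, demote→Q2. Q0=[] Q1=[] Q2=[P2]
t=27-30: P2@Q2 runs 3, rem=0, completes. Q0=[] Q1=[] Q2=[]

Answer: P3,P1,P2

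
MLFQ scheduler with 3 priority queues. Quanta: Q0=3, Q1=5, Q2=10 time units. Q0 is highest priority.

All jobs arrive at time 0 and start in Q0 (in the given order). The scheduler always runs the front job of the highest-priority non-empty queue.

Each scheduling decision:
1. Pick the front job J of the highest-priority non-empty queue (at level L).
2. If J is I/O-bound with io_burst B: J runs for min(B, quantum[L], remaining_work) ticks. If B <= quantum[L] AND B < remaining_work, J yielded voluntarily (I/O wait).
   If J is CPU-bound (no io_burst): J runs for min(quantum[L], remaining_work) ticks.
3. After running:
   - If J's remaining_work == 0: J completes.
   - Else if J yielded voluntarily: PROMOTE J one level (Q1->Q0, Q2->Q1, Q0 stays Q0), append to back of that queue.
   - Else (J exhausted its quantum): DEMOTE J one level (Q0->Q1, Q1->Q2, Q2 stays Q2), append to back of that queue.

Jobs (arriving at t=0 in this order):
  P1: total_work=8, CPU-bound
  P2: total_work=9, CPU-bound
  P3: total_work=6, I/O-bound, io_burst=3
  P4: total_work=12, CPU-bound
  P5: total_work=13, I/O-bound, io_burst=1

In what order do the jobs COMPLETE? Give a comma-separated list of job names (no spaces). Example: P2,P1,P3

Answer: P3,P5,P1,P2,P4

Derivation:
t=0-3: P1@Q0 runs 3, rem=5, quantum used, demote→Q1. Q0=[P2,P3,P4,P5] Q1=[P1] Q2=[]
t=3-6: P2@Q0 runs 3, rem=6, quantum used, demote→Q1. Q0=[P3,P4,P5] Q1=[P1,P2] Q2=[]
t=6-9: P3@Q0 runs 3, rem=3, I/O yield, promote→Q0. Q0=[P4,P5,P3] Q1=[P1,P2] Q2=[]
t=9-12: P4@Q0 runs 3, rem=9, quantum used, demote→Q1. Q0=[P5,P3] Q1=[P1,P2,P4] Q2=[]
t=12-13: P5@Q0 runs 1, rem=12, I/O yield, promote→Q0. Q0=[P3,P5] Q1=[P1,P2,P4] Q2=[]
t=13-16: P3@Q0 runs 3, rem=0, completes. Q0=[P5] Q1=[P1,P2,P4] Q2=[]
t=16-17: P5@Q0 runs 1, rem=11, I/O yield, promote→Q0. Q0=[P5] Q1=[P1,P2,P4] Q2=[]
t=17-18: P5@Q0 runs 1, rem=10, I/O yield, promote→Q0. Q0=[P5] Q1=[P1,P2,P4] Q2=[]
t=18-19: P5@Q0 runs 1, rem=9, I/O yield, promote→Q0. Q0=[P5] Q1=[P1,P2,P4] Q2=[]
t=19-20: P5@Q0 runs 1, rem=8, I/O yield, promote→Q0. Q0=[P5] Q1=[P1,P2,P4] Q2=[]
t=20-21: P5@Q0 runs 1, rem=7, I/O yield, promote→Q0. Q0=[P5] Q1=[P1,P2,P4] Q2=[]
t=21-22: P5@Q0 runs 1, rem=6, I/O yield, promote→Q0. Q0=[P5] Q1=[P1,P2,P4] Q2=[]
t=22-23: P5@Q0 runs 1, rem=5, I/O yield, promote→Q0. Q0=[P5] Q1=[P1,P2,P4] Q2=[]
t=23-24: P5@Q0 runs 1, rem=4, I/O yield, promote→Q0. Q0=[P5] Q1=[P1,P2,P4] Q2=[]
t=24-25: P5@Q0 runs 1, rem=3, I/O yield, promote→Q0. Q0=[P5] Q1=[P1,P2,P4] Q2=[]
t=25-26: P5@Q0 runs 1, rem=2, I/O yield, promote→Q0. Q0=[P5] Q1=[P1,P2,P4] Q2=[]
t=26-27: P5@Q0 runs 1, rem=1, I/O yield, promote→Q0. Q0=[P5] Q1=[P1,P2,P4] Q2=[]
t=27-28: P5@Q0 runs 1, rem=0, completes. Q0=[] Q1=[P1,P2,P4] Q2=[]
t=28-33: P1@Q1 runs 5, rem=0, completes. Q0=[] Q1=[P2,P4] Q2=[]
t=33-38: P2@Q1 runs 5, rem=1, quantum used, demote→Q2. Q0=[] Q1=[P4] Q2=[P2]
t=38-43: P4@Q1 runs 5, rem=4, quantum used, demote→Q2. Q0=[] Q1=[] Q2=[P2,P4]
t=43-44: P2@Q2 runs 1, rem=0, completes. Q0=[] Q1=[] Q2=[P4]
t=44-48: P4@Q2 runs 4, rem=0, completes. Q0=[] Q1=[] Q2=[]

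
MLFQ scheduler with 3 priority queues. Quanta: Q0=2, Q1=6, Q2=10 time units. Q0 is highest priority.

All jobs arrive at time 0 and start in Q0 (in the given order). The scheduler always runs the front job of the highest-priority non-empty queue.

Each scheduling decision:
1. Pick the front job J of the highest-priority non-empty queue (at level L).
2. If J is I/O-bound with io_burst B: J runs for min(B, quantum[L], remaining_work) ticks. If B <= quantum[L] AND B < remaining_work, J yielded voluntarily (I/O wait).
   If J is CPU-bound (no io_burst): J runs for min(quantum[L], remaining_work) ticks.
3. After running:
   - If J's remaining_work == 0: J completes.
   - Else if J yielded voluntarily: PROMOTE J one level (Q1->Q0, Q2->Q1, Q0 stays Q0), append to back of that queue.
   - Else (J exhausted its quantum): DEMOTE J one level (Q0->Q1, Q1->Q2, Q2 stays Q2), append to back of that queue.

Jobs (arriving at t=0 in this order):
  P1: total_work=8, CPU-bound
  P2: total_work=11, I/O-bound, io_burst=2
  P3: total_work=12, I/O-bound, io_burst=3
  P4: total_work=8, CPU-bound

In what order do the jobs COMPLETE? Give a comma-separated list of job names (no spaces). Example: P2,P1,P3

Answer: P2,P1,P4,P3

Derivation:
t=0-2: P1@Q0 runs 2, rem=6, quantum used, demote→Q1. Q0=[P2,P3,P4] Q1=[P1] Q2=[]
t=2-4: P2@Q0 runs 2, rem=9, I/O yield, promote→Q0. Q0=[P3,P4,P2] Q1=[P1] Q2=[]
t=4-6: P3@Q0 runs 2, rem=10, quantum used, demote→Q1. Q0=[P4,P2] Q1=[P1,P3] Q2=[]
t=6-8: P4@Q0 runs 2, rem=6, quantum used, demote→Q1. Q0=[P2] Q1=[P1,P3,P4] Q2=[]
t=8-10: P2@Q0 runs 2, rem=7, I/O yield, promote→Q0. Q0=[P2] Q1=[P1,P3,P4] Q2=[]
t=10-12: P2@Q0 runs 2, rem=5, I/O yield, promote→Q0. Q0=[P2] Q1=[P1,P3,P4] Q2=[]
t=12-14: P2@Q0 runs 2, rem=3, I/O yield, promote→Q0. Q0=[P2] Q1=[P1,P3,P4] Q2=[]
t=14-16: P2@Q0 runs 2, rem=1, I/O yield, promote→Q0. Q0=[P2] Q1=[P1,P3,P4] Q2=[]
t=16-17: P2@Q0 runs 1, rem=0, completes. Q0=[] Q1=[P1,P3,P4] Q2=[]
t=17-23: P1@Q1 runs 6, rem=0, completes. Q0=[] Q1=[P3,P4] Q2=[]
t=23-26: P3@Q1 runs 3, rem=7, I/O yield, promote→Q0. Q0=[P3] Q1=[P4] Q2=[]
t=26-28: P3@Q0 runs 2, rem=5, quantum used, demote→Q1. Q0=[] Q1=[P4,P3] Q2=[]
t=28-34: P4@Q1 runs 6, rem=0, completes. Q0=[] Q1=[P3] Q2=[]
t=34-37: P3@Q1 runs 3, rem=2, I/O yield, promote→Q0. Q0=[P3] Q1=[] Q2=[]
t=37-39: P3@Q0 runs 2, rem=0, completes. Q0=[] Q1=[] Q2=[]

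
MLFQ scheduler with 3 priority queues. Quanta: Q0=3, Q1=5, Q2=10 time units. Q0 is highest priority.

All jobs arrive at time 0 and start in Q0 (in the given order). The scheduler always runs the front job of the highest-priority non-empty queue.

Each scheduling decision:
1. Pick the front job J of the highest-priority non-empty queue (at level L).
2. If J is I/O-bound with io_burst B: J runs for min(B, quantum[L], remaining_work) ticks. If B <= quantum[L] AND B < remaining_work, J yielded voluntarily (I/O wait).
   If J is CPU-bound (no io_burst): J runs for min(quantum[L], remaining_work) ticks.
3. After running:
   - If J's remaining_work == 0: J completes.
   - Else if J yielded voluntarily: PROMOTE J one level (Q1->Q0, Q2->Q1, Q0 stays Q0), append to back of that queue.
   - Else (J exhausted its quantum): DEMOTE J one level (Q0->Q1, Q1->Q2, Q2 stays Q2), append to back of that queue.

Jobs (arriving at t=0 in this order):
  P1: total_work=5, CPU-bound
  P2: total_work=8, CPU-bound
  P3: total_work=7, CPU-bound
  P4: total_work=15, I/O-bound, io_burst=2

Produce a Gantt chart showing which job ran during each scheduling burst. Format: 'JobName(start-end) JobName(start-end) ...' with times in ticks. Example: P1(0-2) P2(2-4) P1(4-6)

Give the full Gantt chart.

t=0-3: P1@Q0 runs 3, rem=2, quantum used, demote→Q1. Q0=[P2,P3,P4] Q1=[P1] Q2=[]
t=3-6: P2@Q0 runs 3, rem=5, quantum used, demote→Q1. Q0=[P3,P4] Q1=[P1,P2] Q2=[]
t=6-9: P3@Q0 runs 3, rem=4, quantum used, demote→Q1. Q0=[P4] Q1=[P1,P2,P3] Q2=[]
t=9-11: P4@Q0 runs 2, rem=13, I/O yield, promote→Q0. Q0=[P4] Q1=[P1,P2,P3] Q2=[]
t=11-13: P4@Q0 runs 2, rem=11, I/O yield, promote→Q0. Q0=[P4] Q1=[P1,P2,P3] Q2=[]
t=13-15: P4@Q0 runs 2, rem=9, I/O yield, promote→Q0. Q0=[P4] Q1=[P1,P2,P3] Q2=[]
t=15-17: P4@Q0 runs 2, rem=7, I/O yield, promote→Q0. Q0=[P4] Q1=[P1,P2,P3] Q2=[]
t=17-19: P4@Q0 runs 2, rem=5, I/O yield, promote→Q0. Q0=[P4] Q1=[P1,P2,P3] Q2=[]
t=19-21: P4@Q0 runs 2, rem=3, I/O yield, promote→Q0. Q0=[P4] Q1=[P1,P2,P3] Q2=[]
t=21-23: P4@Q0 runs 2, rem=1, I/O yield, promote→Q0. Q0=[P4] Q1=[P1,P2,P3] Q2=[]
t=23-24: P4@Q0 runs 1, rem=0, completes. Q0=[] Q1=[P1,P2,P3] Q2=[]
t=24-26: P1@Q1 runs 2, rem=0, completes. Q0=[] Q1=[P2,P3] Q2=[]
t=26-31: P2@Q1 runs 5, rem=0, completes. Q0=[] Q1=[P3] Q2=[]
t=31-35: P3@Q1 runs 4, rem=0, completes. Q0=[] Q1=[] Q2=[]

Answer: P1(0-3) P2(3-6) P3(6-9) P4(9-11) P4(11-13) P4(13-15) P4(15-17) P4(17-19) P4(19-21) P4(21-23) P4(23-24) P1(24-26) P2(26-31) P3(31-35)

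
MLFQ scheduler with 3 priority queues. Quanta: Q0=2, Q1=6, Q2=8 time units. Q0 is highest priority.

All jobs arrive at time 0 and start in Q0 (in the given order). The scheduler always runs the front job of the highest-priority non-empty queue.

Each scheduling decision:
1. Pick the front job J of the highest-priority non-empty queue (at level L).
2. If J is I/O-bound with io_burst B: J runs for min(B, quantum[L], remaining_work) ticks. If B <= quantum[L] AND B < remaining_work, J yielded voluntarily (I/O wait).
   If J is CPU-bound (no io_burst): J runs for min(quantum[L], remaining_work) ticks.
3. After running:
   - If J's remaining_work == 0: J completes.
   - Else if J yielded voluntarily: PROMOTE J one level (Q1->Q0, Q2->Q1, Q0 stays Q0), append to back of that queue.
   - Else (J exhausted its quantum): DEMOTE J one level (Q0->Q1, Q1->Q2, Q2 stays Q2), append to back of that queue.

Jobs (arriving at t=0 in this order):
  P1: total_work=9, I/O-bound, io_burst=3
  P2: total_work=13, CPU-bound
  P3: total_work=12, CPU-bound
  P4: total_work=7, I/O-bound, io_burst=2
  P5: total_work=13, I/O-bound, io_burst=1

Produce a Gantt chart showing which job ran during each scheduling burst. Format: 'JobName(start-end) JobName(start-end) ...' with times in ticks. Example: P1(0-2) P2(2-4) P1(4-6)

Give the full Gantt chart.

Answer: P1(0-2) P2(2-4) P3(4-6) P4(6-8) P5(8-9) P4(9-11) P5(11-12) P4(12-14) P5(14-15) P4(15-16) P5(16-17) P5(17-18) P5(18-19) P5(19-20) P5(20-21) P5(21-22) P5(22-23) P5(23-24) P5(24-25) P5(25-26) P1(26-29) P1(29-31) P2(31-37) P3(37-43) P1(43-45) P2(45-50) P3(50-54)

Derivation:
t=0-2: P1@Q0 runs 2, rem=7, quantum used, demote→Q1. Q0=[P2,P3,P4,P5] Q1=[P1] Q2=[]
t=2-4: P2@Q0 runs 2, rem=11, quantum used, demote→Q1. Q0=[P3,P4,P5] Q1=[P1,P2] Q2=[]
t=4-6: P3@Q0 runs 2, rem=10, quantum used, demote→Q1. Q0=[P4,P5] Q1=[P1,P2,P3] Q2=[]
t=6-8: P4@Q0 runs 2, rem=5, I/O yield, promote→Q0. Q0=[P5,P4] Q1=[P1,P2,P3] Q2=[]
t=8-9: P5@Q0 runs 1, rem=12, I/O yield, promote→Q0. Q0=[P4,P5] Q1=[P1,P2,P3] Q2=[]
t=9-11: P4@Q0 runs 2, rem=3, I/O yield, promote→Q0. Q0=[P5,P4] Q1=[P1,P2,P3] Q2=[]
t=11-12: P5@Q0 runs 1, rem=11, I/O yield, promote→Q0. Q0=[P4,P5] Q1=[P1,P2,P3] Q2=[]
t=12-14: P4@Q0 runs 2, rem=1, I/O yield, promote→Q0. Q0=[P5,P4] Q1=[P1,P2,P3] Q2=[]
t=14-15: P5@Q0 runs 1, rem=10, I/O yield, promote→Q0. Q0=[P4,P5] Q1=[P1,P2,P3] Q2=[]
t=15-16: P4@Q0 runs 1, rem=0, completes. Q0=[P5] Q1=[P1,P2,P3] Q2=[]
t=16-17: P5@Q0 runs 1, rem=9, I/O yield, promote→Q0. Q0=[P5] Q1=[P1,P2,P3] Q2=[]
t=17-18: P5@Q0 runs 1, rem=8, I/O yield, promote→Q0. Q0=[P5] Q1=[P1,P2,P3] Q2=[]
t=18-19: P5@Q0 runs 1, rem=7, I/O yield, promote→Q0. Q0=[P5] Q1=[P1,P2,P3] Q2=[]
t=19-20: P5@Q0 runs 1, rem=6, I/O yield, promote→Q0. Q0=[P5] Q1=[P1,P2,P3] Q2=[]
t=20-21: P5@Q0 runs 1, rem=5, I/O yield, promote→Q0. Q0=[P5] Q1=[P1,P2,P3] Q2=[]
t=21-22: P5@Q0 runs 1, rem=4, I/O yield, promote→Q0. Q0=[P5] Q1=[P1,P2,P3] Q2=[]
t=22-23: P5@Q0 runs 1, rem=3, I/O yield, promote→Q0. Q0=[P5] Q1=[P1,P2,P3] Q2=[]
t=23-24: P5@Q0 runs 1, rem=2, I/O yield, promote→Q0. Q0=[P5] Q1=[P1,P2,P3] Q2=[]
t=24-25: P5@Q0 runs 1, rem=1, I/O yield, promote→Q0. Q0=[P5] Q1=[P1,P2,P3] Q2=[]
t=25-26: P5@Q0 runs 1, rem=0, completes. Q0=[] Q1=[P1,P2,P3] Q2=[]
t=26-29: P1@Q1 runs 3, rem=4, I/O yield, promote→Q0. Q0=[P1] Q1=[P2,P3] Q2=[]
t=29-31: P1@Q0 runs 2, rem=2, quantum used, demote→Q1. Q0=[] Q1=[P2,P3,P1] Q2=[]
t=31-37: P2@Q1 runs 6, rem=5, quantum used, demote→Q2. Q0=[] Q1=[P3,P1] Q2=[P2]
t=37-43: P3@Q1 runs 6, rem=4, quantum used, demote→Q2. Q0=[] Q1=[P1] Q2=[P2,P3]
t=43-45: P1@Q1 runs 2, rem=0, completes. Q0=[] Q1=[] Q2=[P2,P3]
t=45-50: P2@Q2 runs 5, rem=0, completes. Q0=[] Q1=[] Q2=[P3]
t=50-54: P3@Q2 runs 4, rem=0, completes. Q0=[] Q1=[] Q2=[]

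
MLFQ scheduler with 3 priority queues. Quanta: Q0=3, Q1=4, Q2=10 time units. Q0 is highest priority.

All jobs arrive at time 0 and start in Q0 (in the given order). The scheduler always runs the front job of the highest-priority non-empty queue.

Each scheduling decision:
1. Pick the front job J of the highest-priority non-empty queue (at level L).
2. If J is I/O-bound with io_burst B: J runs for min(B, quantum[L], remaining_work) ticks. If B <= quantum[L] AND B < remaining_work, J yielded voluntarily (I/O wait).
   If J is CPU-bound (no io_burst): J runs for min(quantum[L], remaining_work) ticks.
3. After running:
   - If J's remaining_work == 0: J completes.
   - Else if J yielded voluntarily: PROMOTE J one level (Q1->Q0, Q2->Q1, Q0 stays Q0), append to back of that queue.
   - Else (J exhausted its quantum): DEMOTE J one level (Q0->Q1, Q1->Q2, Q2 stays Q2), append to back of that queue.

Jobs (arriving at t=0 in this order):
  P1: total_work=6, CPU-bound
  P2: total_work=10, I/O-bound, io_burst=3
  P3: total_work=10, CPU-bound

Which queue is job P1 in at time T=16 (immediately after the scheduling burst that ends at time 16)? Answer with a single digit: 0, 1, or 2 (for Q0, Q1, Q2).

t=0-3: P1@Q0 runs 3, rem=3, quantum used, demote→Q1. Q0=[P2,P3] Q1=[P1] Q2=[]
t=3-6: P2@Q0 runs 3, rem=7, I/O yield, promote→Q0. Q0=[P3,P2] Q1=[P1] Q2=[]
t=6-9: P3@Q0 runs 3, rem=7, quantum used, demote→Q1. Q0=[P2] Q1=[P1,P3] Q2=[]
t=9-12: P2@Q0 runs 3, rem=4, I/O yield, promote→Q0. Q0=[P2] Q1=[P1,P3] Q2=[]
t=12-15: P2@Q0 runs 3, rem=1, I/O yield, promote→Q0. Q0=[P2] Q1=[P1,P3] Q2=[]
t=15-16: P2@Q0 runs 1, rem=0, completes. Q0=[] Q1=[P1,P3] Q2=[]
t=16-19: P1@Q1 runs 3, rem=0, completes. Q0=[] Q1=[P3] Q2=[]
t=19-23: P3@Q1 runs 4, rem=3, quantum used, demote→Q2. Q0=[] Q1=[] Q2=[P3]
t=23-26: P3@Q2 runs 3, rem=0, completes. Q0=[] Q1=[] Q2=[]

Answer: 1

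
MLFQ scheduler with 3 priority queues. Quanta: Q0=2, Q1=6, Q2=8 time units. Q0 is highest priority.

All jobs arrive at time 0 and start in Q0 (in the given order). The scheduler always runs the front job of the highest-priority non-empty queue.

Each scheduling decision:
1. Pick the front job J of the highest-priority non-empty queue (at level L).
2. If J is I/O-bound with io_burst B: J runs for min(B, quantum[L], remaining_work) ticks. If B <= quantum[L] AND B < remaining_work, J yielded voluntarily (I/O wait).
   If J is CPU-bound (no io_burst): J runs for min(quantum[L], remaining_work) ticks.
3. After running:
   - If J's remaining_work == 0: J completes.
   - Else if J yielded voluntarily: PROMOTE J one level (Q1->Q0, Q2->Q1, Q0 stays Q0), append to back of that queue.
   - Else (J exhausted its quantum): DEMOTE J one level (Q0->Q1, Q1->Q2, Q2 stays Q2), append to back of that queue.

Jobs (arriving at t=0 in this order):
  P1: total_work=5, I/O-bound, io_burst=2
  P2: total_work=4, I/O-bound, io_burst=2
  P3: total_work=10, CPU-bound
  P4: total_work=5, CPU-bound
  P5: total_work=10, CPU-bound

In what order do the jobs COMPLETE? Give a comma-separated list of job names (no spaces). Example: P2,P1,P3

t=0-2: P1@Q0 runs 2, rem=3, I/O yield, promote→Q0. Q0=[P2,P3,P4,P5,P1] Q1=[] Q2=[]
t=2-4: P2@Q0 runs 2, rem=2, I/O yield, promote→Q0. Q0=[P3,P4,P5,P1,P2] Q1=[] Q2=[]
t=4-6: P3@Q0 runs 2, rem=8, quantum used, demote→Q1. Q0=[P4,P5,P1,P2] Q1=[P3] Q2=[]
t=6-8: P4@Q0 runs 2, rem=3, quantum used, demote→Q1. Q0=[P5,P1,P2] Q1=[P3,P4] Q2=[]
t=8-10: P5@Q0 runs 2, rem=8, quantum used, demote→Q1. Q0=[P1,P2] Q1=[P3,P4,P5] Q2=[]
t=10-12: P1@Q0 runs 2, rem=1, I/O yield, promote→Q0. Q0=[P2,P1] Q1=[P3,P4,P5] Q2=[]
t=12-14: P2@Q0 runs 2, rem=0, completes. Q0=[P1] Q1=[P3,P4,P5] Q2=[]
t=14-15: P1@Q0 runs 1, rem=0, completes. Q0=[] Q1=[P3,P4,P5] Q2=[]
t=15-21: P3@Q1 runs 6, rem=2, quantum used, demote→Q2. Q0=[] Q1=[P4,P5] Q2=[P3]
t=21-24: P4@Q1 runs 3, rem=0, completes. Q0=[] Q1=[P5] Q2=[P3]
t=24-30: P5@Q1 runs 6, rem=2, quantum used, demote→Q2. Q0=[] Q1=[] Q2=[P3,P5]
t=30-32: P3@Q2 runs 2, rem=0, completes. Q0=[] Q1=[] Q2=[P5]
t=32-34: P5@Q2 runs 2, rem=0, completes. Q0=[] Q1=[] Q2=[]

Answer: P2,P1,P4,P3,P5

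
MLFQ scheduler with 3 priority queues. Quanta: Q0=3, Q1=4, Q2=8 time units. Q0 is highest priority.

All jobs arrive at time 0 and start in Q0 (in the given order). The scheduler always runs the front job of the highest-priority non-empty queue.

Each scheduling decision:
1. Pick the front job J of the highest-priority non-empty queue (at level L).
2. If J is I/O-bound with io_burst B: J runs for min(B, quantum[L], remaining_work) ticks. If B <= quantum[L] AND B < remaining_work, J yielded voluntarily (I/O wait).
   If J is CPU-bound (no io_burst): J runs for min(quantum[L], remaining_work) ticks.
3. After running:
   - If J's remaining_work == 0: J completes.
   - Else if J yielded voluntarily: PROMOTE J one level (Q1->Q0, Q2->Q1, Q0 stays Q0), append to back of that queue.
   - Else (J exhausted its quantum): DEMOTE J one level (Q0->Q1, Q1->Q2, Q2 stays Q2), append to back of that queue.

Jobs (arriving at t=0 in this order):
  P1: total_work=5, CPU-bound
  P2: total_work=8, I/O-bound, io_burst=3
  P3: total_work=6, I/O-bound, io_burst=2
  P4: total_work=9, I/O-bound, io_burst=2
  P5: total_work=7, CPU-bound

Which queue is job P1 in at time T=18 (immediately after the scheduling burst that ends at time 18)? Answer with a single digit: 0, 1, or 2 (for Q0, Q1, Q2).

Answer: 1

Derivation:
t=0-3: P1@Q0 runs 3, rem=2, quantum used, demote→Q1. Q0=[P2,P3,P4,P5] Q1=[P1] Q2=[]
t=3-6: P2@Q0 runs 3, rem=5, I/O yield, promote→Q0. Q0=[P3,P4,P5,P2] Q1=[P1] Q2=[]
t=6-8: P3@Q0 runs 2, rem=4, I/O yield, promote→Q0. Q0=[P4,P5,P2,P3] Q1=[P1] Q2=[]
t=8-10: P4@Q0 runs 2, rem=7, I/O yield, promote→Q0. Q0=[P5,P2,P3,P4] Q1=[P1] Q2=[]
t=10-13: P5@Q0 runs 3, rem=4, quantum used, demote→Q1. Q0=[P2,P3,P4] Q1=[P1,P5] Q2=[]
t=13-16: P2@Q0 runs 3, rem=2, I/O yield, promote→Q0. Q0=[P3,P4,P2] Q1=[P1,P5] Q2=[]
t=16-18: P3@Q0 runs 2, rem=2, I/O yield, promote→Q0. Q0=[P4,P2,P3] Q1=[P1,P5] Q2=[]
t=18-20: P4@Q0 runs 2, rem=5, I/O yield, promote→Q0. Q0=[P2,P3,P4] Q1=[P1,P5] Q2=[]
t=20-22: P2@Q0 runs 2, rem=0, completes. Q0=[P3,P4] Q1=[P1,P5] Q2=[]
t=22-24: P3@Q0 runs 2, rem=0, completes. Q0=[P4] Q1=[P1,P5] Q2=[]
t=24-26: P4@Q0 runs 2, rem=3, I/O yield, promote→Q0. Q0=[P4] Q1=[P1,P5] Q2=[]
t=26-28: P4@Q0 runs 2, rem=1, I/O yield, promote→Q0. Q0=[P4] Q1=[P1,P5] Q2=[]
t=28-29: P4@Q0 runs 1, rem=0, completes. Q0=[] Q1=[P1,P5] Q2=[]
t=29-31: P1@Q1 runs 2, rem=0, completes. Q0=[] Q1=[P5] Q2=[]
t=31-35: P5@Q1 runs 4, rem=0, completes. Q0=[] Q1=[] Q2=[]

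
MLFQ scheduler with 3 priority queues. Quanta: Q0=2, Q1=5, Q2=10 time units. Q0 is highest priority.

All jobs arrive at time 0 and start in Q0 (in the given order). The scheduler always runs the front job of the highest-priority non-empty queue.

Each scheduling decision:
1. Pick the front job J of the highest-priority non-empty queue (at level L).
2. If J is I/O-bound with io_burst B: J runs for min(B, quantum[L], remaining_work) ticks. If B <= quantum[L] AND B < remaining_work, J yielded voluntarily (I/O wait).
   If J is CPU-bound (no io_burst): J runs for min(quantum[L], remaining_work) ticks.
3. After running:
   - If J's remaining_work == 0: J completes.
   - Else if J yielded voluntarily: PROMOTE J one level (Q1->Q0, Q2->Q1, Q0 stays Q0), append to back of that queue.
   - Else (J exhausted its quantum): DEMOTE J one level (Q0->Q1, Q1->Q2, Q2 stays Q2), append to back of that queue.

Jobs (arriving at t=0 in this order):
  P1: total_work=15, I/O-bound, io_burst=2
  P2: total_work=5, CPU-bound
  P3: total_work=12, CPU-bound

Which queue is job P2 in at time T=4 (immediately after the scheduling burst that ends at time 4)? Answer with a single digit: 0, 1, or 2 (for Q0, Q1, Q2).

t=0-2: P1@Q0 runs 2, rem=13, I/O yield, promote→Q0. Q0=[P2,P3,P1] Q1=[] Q2=[]
t=2-4: P2@Q0 runs 2, rem=3, quantum used, demote→Q1. Q0=[P3,P1] Q1=[P2] Q2=[]
t=4-6: P3@Q0 runs 2, rem=10, quantum used, demote→Q1. Q0=[P1] Q1=[P2,P3] Q2=[]
t=6-8: P1@Q0 runs 2, rem=11, I/O yield, promote→Q0. Q0=[P1] Q1=[P2,P3] Q2=[]
t=8-10: P1@Q0 runs 2, rem=9, I/O yield, promote→Q0. Q0=[P1] Q1=[P2,P3] Q2=[]
t=10-12: P1@Q0 runs 2, rem=7, I/O yield, promote→Q0. Q0=[P1] Q1=[P2,P3] Q2=[]
t=12-14: P1@Q0 runs 2, rem=5, I/O yield, promote→Q0. Q0=[P1] Q1=[P2,P3] Q2=[]
t=14-16: P1@Q0 runs 2, rem=3, I/O yield, promote→Q0. Q0=[P1] Q1=[P2,P3] Q2=[]
t=16-18: P1@Q0 runs 2, rem=1, I/O yield, promote→Q0. Q0=[P1] Q1=[P2,P3] Q2=[]
t=18-19: P1@Q0 runs 1, rem=0, completes. Q0=[] Q1=[P2,P3] Q2=[]
t=19-22: P2@Q1 runs 3, rem=0, completes. Q0=[] Q1=[P3] Q2=[]
t=22-27: P3@Q1 runs 5, rem=5, quantum used, demote→Q2. Q0=[] Q1=[] Q2=[P3]
t=27-32: P3@Q2 runs 5, rem=0, completes. Q0=[] Q1=[] Q2=[]

Answer: 1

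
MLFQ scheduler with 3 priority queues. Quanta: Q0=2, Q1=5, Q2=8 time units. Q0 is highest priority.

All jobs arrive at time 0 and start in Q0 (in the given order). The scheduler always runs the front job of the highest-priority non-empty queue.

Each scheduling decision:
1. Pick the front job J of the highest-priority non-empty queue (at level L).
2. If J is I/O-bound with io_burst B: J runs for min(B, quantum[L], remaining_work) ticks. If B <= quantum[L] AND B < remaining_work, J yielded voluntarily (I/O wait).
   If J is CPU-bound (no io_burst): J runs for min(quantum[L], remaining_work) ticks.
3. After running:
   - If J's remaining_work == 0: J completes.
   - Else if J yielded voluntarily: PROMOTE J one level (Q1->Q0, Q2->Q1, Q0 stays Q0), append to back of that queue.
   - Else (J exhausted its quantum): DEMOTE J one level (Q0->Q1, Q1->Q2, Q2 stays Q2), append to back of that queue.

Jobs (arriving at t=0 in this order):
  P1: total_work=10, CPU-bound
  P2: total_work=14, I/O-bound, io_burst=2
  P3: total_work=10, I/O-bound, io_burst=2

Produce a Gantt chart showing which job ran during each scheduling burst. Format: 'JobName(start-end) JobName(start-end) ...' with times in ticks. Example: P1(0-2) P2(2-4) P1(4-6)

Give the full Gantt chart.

Answer: P1(0-2) P2(2-4) P3(4-6) P2(6-8) P3(8-10) P2(10-12) P3(12-14) P2(14-16) P3(16-18) P2(18-20) P3(20-22) P2(22-24) P2(24-26) P1(26-31) P1(31-34)

Derivation:
t=0-2: P1@Q0 runs 2, rem=8, quantum used, demote→Q1. Q0=[P2,P3] Q1=[P1] Q2=[]
t=2-4: P2@Q0 runs 2, rem=12, I/O yield, promote→Q0. Q0=[P3,P2] Q1=[P1] Q2=[]
t=4-6: P3@Q0 runs 2, rem=8, I/O yield, promote→Q0. Q0=[P2,P3] Q1=[P1] Q2=[]
t=6-8: P2@Q0 runs 2, rem=10, I/O yield, promote→Q0. Q0=[P3,P2] Q1=[P1] Q2=[]
t=8-10: P3@Q0 runs 2, rem=6, I/O yield, promote→Q0. Q0=[P2,P3] Q1=[P1] Q2=[]
t=10-12: P2@Q0 runs 2, rem=8, I/O yield, promote→Q0. Q0=[P3,P2] Q1=[P1] Q2=[]
t=12-14: P3@Q0 runs 2, rem=4, I/O yield, promote→Q0. Q0=[P2,P3] Q1=[P1] Q2=[]
t=14-16: P2@Q0 runs 2, rem=6, I/O yield, promote→Q0. Q0=[P3,P2] Q1=[P1] Q2=[]
t=16-18: P3@Q0 runs 2, rem=2, I/O yield, promote→Q0. Q0=[P2,P3] Q1=[P1] Q2=[]
t=18-20: P2@Q0 runs 2, rem=4, I/O yield, promote→Q0. Q0=[P3,P2] Q1=[P1] Q2=[]
t=20-22: P3@Q0 runs 2, rem=0, completes. Q0=[P2] Q1=[P1] Q2=[]
t=22-24: P2@Q0 runs 2, rem=2, I/O yield, promote→Q0. Q0=[P2] Q1=[P1] Q2=[]
t=24-26: P2@Q0 runs 2, rem=0, completes. Q0=[] Q1=[P1] Q2=[]
t=26-31: P1@Q1 runs 5, rem=3, quantum used, demote→Q2. Q0=[] Q1=[] Q2=[P1]
t=31-34: P1@Q2 runs 3, rem=0, completes. Q0=[] Q1=[] Q2=[]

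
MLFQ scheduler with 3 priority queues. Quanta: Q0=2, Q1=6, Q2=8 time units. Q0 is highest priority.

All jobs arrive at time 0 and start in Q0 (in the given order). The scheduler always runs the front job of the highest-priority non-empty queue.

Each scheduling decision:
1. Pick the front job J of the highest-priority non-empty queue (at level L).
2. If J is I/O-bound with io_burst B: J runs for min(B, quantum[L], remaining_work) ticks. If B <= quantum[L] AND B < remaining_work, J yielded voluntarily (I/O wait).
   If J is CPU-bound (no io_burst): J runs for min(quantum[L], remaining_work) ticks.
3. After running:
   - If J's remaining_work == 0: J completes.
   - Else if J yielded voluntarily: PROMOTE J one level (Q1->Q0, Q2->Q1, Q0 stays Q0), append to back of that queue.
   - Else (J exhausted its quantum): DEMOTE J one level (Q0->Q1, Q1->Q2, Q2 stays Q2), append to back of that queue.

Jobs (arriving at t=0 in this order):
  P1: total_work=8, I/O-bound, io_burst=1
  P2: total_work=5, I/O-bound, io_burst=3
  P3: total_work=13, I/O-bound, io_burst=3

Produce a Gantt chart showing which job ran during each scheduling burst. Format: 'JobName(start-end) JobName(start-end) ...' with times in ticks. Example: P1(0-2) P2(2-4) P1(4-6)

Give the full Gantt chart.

Answer: P1(0-1) P2(1-3) P3(3-5) P1(5-6) P1(6-7) P1(7-8) P1(8-9) P1(9-10) P1(10-11) P1(11-12) P2(12-15) P3(15-18) P3(18-20) P3(20-23) P3(23-25) P3(25-26)

Derivation:
t=0-1: P1@Q0 runs 1, rem=7, I/O yield, promote→Q0. Q0=[P2,P3,P1] Q1=[] Q2=[]
t=1-3: P2@Q0 runs 2, rem=3, quantum used, demote→Q1. Q0=[P3,P1] Q1=[P2] Q2=[]
t=3-5: P3@Q0 runs 2, rem=11, quantum used, demote→Q1. Q0=[P1] Q1=[P2,P3] Q2=[]
t=5-6: P1@Q0 runs 1, rem=6, I/O yield, promote→Q0. Q0=[P1] Q1=[P2,P3] Q2=[]
t=6-7: P1@Q0 runs 1, rem=5, I/O yield, promote→Q0. Q0=[P1] Q1=[P2,P3] Q2=[]
t=7-8: P1@Q0 runs 1, rem=4, I/O yield, promote→Q0. Q0=[P1] Q1=[P2,P3] Q2=[]
t=8-9: P1@Q0 runs 1, rem=3, I/O yield, promote→Q0. Q0=[P1] Q1=[P2,P3] Q2=[]
t=9-10: P1@Q0 runs 1, rem=2, I/O yield, promote→Q0. Q0=[P1] Q1=[P2,P3] Q2=[]
t=10-11: P1@Q0 runs 1, rem=1, I/O yield, promote→Q0. Q0=[P1] Q1=[P2,P3] Q2=[]
t=11-12: P1@Q0 runs 1, rem=0, completes. Q0=[] Q1=[P2,P3] Q2=[]
t=12-15: P2@Q1 runs 3, rem=0, completes. Q0=[] Q1=[P3] Q2=[]
t=15-18: P3@Q1 runs 3, rem=8, I/O yield, promote→Q0. Q0=[P3] Q1=[] Q2=[]
t=18-20: P3@Q0 runs 2, rem=6, quantum used, demote→Q1. Q0=[] Q1=[P3] Q2=[]
t=20-23: P3@Q1 runs 3, rem=3, I/O yield, promote→Q0. Q0=[P3] Q1=[] Q2=[]
t=23-25: P3@Q0 runs 2, rem=1, quantum used, demote→Q1. Q0=[] Q1=[P3] Q2=[]
t=25-26: P3@Q1 runs 1, rem=0, completes. Q0=[] Q1=[] Q2=[]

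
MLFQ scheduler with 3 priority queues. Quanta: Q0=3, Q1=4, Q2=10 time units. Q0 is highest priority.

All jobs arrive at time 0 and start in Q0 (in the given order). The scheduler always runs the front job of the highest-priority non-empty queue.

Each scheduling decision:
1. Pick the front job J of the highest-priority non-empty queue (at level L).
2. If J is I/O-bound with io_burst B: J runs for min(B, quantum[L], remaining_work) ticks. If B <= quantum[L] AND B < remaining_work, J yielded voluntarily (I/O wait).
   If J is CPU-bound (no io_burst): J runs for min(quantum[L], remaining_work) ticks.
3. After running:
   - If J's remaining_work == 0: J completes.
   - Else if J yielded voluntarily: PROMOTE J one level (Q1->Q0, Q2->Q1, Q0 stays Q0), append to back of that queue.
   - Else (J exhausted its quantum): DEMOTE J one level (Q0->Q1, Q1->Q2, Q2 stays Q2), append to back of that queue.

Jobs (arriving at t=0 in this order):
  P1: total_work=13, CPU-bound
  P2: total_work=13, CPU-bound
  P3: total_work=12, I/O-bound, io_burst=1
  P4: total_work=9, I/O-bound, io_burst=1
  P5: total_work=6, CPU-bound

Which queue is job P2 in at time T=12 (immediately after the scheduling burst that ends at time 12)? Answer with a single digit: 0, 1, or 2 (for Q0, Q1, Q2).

t=0-3: P1@Q0 runs 3, rem=10, quantum used, demote→Q1. Q0=[P2,P3,P4,P5] Q1=[P1] Q2=[]
t=3-6: P2@Q0 runs 3, rem=10, quantum used, demote→Q1. Q0=[P3,P4,P5] Q1=[P1,P2] Q2=[]
t=6-7: P3@Q0 runs 1, rem=11, I/O yield, promote→Q0. Q0=[P4,P5,P3] Q1=[P1,P2] Q2=[]
t=7-8: P4@Q0 runs 1, rem=8, I/O yield, promote→Q0. Q0=[P5,P3,P4] Q1=[P1,P2] Q2=[]
t=8-11: P5@Q0 runs 3, rem=3, quantum used, demote→Q1. Q0=[P3,P4] Q1=[P1,P2,P5] Q2=[]
t=11-12: P3@Q0 runs 1, rem=10, I/O yield, promote→Q0. Q0=[P4,P3] Q1=[P1,P2,P5] Q2=[]
t=12-13: P4@Q0 runs 1, rem=7, I/O yield, promote→Q0. Q0=[P3,P4] Q1=[P1,P2,P5] Q2=[]
t=13-14: P3@Q0 runs 1, rem=9, I/O yield, promote→Q0. Q0=[P4,P3] Q1=[P1,P2,P5] Q2=[]
t=14-15: P4@Q0 runs 1, rem=6, I/O yield, promote→Q0. Q0=[P3,P4] Q1=[P1,P2,P5] Q2=[]
t=15-16: P3@Q0 runs 1, rem=8, I/O yield, promote→Q0. Q0=[P4,P3] Q1=[P1,P2,P5] Q2=[]
t=16-17: P4@Q0 runs 1, rem=5, I/O yield, promote→Q0. Q0=[P3,P4] Q1=[P1,P2,P5] Q2=[]
t=17-18: P3@Q0 runs 1, rem=7, I/O yield, promote→Q0. Q0=[P4,P3] Q1=[P1,P2,P5] Q2=[]
t=18-19: P4@Q0 runs 1, rem=4, I/O yield, promote→Q0. Q0=[P3,P4] Q1=[P1,P2,P5] Q2=[]
t=19-20: P3@Q0 runs 1, rem=6, I/O yield, promote→Q0. Q0=[P4,P3] Q1=[P1,P2,P5] Q2=[]
t=20-21: P4@Q0 runs 1, rem=3, I/O yield, promote→Q0. Q0=[P3,P4] Q1=[P1,P2,P5] Q2=[]
t=21-22: P3@Q0 runs 1, rem=5, I/O yield, promote→Q0. Q0=[P4,P3] Q1=[P1,P2,P5] Q2=[]
t=22-23: P4@Q0 runs 1, rem=2, I/O yield, promote→Q0. Q0=[P3,P4] Q1=[P1,P2,P5] Q2=[]
t=23-24: P3@Q0 runs 1, rem=4, I/O yield, promote→Q0. Q0=[P4,P3] Q1=[P1,P2,P5] Q2=[]
t=24-25: P4@Q0 runs 1, rem=1, I/O yield, promote→Q0. Q0=[P3,P4] Q1=[P1,P2,P5] Q2=[]
t=25-26: P3@Q0 runs 1, rem=3, I/O yield, promote→Q0. Q0=[P4,P3] Q1=[P1,P2,P5] Q2=[]
t=26-27: P4@Q0 runs 1, rem=0, completes. Q0=[P3] Q1=[P1,P2,P5] Q2=[]
t=27-28: P3@Q0 runs 1, rem=2, I/O yield, promote→Q0. Q0=[P3] Q1=[P1,P2,P5] Q2=[]
t=28-29: P3@Q0 runs 1, rem=1, I/O yield, promote→Q0. Q0=[P3] Q1=[P1,P2,P5] Q2=[]
t=29-30: P3@Q0 runs 1, rem=0, completes. Q0=[] Q1=[P1,P2,P5] Q2=[]
t=30-34: P1@Q1 runs 4, rem=6, quantum used, demote→Q2. Q0=[] Q1=[P2,P5] Q2=[P1]
t=34-38: P2@Q1 runs 4, rem=6, quantum used, demote→Q2. Q0=[] Q1=[P5] Q2=[P1,P2]
t=38-41: P5@Q1 runs 3, rem=0, completes. Q0=[] Q1=[] Q2=[P1,P2]
t=41-47: P1@Q2 runs 6, rem=0, completes. Q0=[] Q1=[] Q2=[P2]
t=47-53: P2@Q2 runs 6, rem=0, completes. Q0=[] Q1=[] Q2=[]

Answer: 1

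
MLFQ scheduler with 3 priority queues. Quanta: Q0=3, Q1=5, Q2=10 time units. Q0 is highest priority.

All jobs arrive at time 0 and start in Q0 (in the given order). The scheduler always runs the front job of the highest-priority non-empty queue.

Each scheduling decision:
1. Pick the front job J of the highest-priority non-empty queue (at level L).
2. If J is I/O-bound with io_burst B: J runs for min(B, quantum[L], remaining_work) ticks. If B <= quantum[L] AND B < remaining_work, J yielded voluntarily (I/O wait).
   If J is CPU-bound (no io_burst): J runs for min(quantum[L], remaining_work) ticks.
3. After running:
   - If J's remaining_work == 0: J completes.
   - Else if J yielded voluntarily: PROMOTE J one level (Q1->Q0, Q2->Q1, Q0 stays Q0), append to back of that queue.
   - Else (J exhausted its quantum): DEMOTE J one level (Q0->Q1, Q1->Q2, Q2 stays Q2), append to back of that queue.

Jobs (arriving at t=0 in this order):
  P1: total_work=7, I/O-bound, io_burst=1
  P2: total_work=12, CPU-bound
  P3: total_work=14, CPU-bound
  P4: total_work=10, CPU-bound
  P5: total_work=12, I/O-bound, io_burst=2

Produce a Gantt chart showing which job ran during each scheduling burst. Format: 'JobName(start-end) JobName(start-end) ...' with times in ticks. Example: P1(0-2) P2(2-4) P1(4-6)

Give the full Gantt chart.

t=0-1: P1@Q0 runs 1, rem=6, I/O yield, promote→Q0. Q0=[P2,P3,P4,P5,P1] Q1=[] Q2=[]
t=1-4: P2@Q0 runs 3, rem=9, quantum used, demote→Q1. Q0=[P3,P4,P5,P1] Q1=[P2] Q2=[]
t=4-7: P3@Q0 runs 3, rem=11, quantum used, demote→Q1. Q0=[P4,P5,P1] Q1=[P2,P3] Q2=[]
t=7-10: P4@Q0 runs 3, rem=7, quantum used, demote→Q1. Q0=[P5,P1] Q1=[P2,P3,P4] Q2=[]
t=10-12: P5@Q0 runs 2, rem=10, I/O yield, promote→Q0. Q0=[P1,P5] Q1=[P2,P3,P4] Q2=[]
t=12-13: P1@Q0 runs 1, rem=5, I/O yield, promote→Q0. Q0=[P5,P1] Q1=[P2,P3,P4] Q2=[]
t=13-15: P5@Q0 runs 2, rem=8, I/O yield, promote→Q0. Q0=[P1,P5] Q1=[P2,P3,P4] Q2=[]
t=15-16: P1@Q0 runs 1, rem=4, I/O yield, promote→Q0. Q0=[P5,P1] Q1=[P2,P3,P4] Q2=[]
t=16-18: P5@Q0 runs 2, rem=6, I/O yield, promote→Q0. Q0=[P1,P5] Q1=[P2,P3,P4] Q2=[]
t=18-19: P1@Q0 runs 1, rem=3, I/O yield, promote→Q0. Q0=[P5,P1] Q1=[P2,P3,P4] Q2=[]
t=19-21: P5@Q0 runs 2, rem=4, I/O yield, promote→Q0. Q0=[P1,P5] Q1=[P2,P3,P4] Q2=[]
t=21-22: P1@Q0 runs 1, rem=2, I/O yield, promote→Q0. Q0=[P5,P1] Q1=[P2,P3,P4] Q2=[]
t=22-24: P5@Q0 runs 2, rem=2, I/O yield, promote→Q0. Q0=[P1,P5] Q1=[P2,P3,P4] Q2=[]
t=24-25: P1@Q0 runs 1, rem=1, I/O yield, promote→Q0. Q0=[P5,P1] Q1=[P2,P3,P4] Q2=[]
t=25-27: P5@Q0 runs 2, rem=0, completes. Q0=[P1] Q1=[P2,P3,P4] Q2=[]
t=27-28: P1@Q0 runs 1, rem=0, completes. Q0=[] Q1=[P2,P3,P4] Q2=[]
t=28-33: P2@Q1 runs 5, rem=4, quantum used, demote→Q2. Q0=[] Q1=[P3,P4] Q2=[P2]
t=33-38: P3@Q1 runs 5, rem=6, quantum used, demote→Q2. Q0=[] Q1=[P4] Q2=[P2,P3]
t=38-43: P4@Q1 runs 5, rem=2, quantum used, demote→Q2. Q0=[] Q1=[] Q2=[P2,P3,P4]
t=43-47: P2@Q2 runs 4, rem=0, completes. Q0=[] Q1=[] Q2=[P3,P4]
t=47-53: P3@Q2 runs 6, rem=0, completes. Q0=[] Q1=[] Q2=[P4]
t=53-55: P4@Q2 runs 2, rem=0, completes. Q0=[] Q1=[] Q2=[]

Answer: P1(0-1) P2(1-4) P3(4-7) P4(7-10) P5(10-12) P1(12-13) P5(13-15) P1(15-16) P5(16-18) P1(18-19) P5(19-21) P1(21-22) P5(22-24) P1(24-25) P5(25-27) P1(27-28) P2(28-33) P3(33-38) P4(38-43) P2(43-47) P3(47-53) P4(53-55)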